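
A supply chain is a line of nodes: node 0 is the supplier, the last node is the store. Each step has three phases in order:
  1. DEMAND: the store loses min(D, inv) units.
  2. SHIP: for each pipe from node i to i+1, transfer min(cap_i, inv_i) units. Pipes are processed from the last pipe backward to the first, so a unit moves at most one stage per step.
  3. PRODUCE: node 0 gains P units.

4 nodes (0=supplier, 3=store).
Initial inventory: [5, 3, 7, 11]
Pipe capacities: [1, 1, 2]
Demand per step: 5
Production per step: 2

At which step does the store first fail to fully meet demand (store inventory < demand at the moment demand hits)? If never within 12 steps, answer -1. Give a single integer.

Step 1: demand=5,sold=5 ship[2->3]=2 ship[1->2]=1 ship[0->1]=1 prod=2 -> [6 3 6 8]
Step 2: demand=5,sold=5 ship[2->3]=2 ship[1->2]=1 ship[0->1]=1 prod=2 -> [7 3 5 5]
Step 3: demand=5,sold=5 ship[2->3]=2 ship[1->2]=1 ship[0->1]=1 prod=2 -> [8 3 4 2]
Step 4: demand=5,sold=2 ship[2->3]=2 ship[1->2]=1 ship[0->1]=1 prod=2 -> [9 3 3 2]
Step 5: demand=5,sold=2 ship[2->3]=2 ship[1->2]=1 ship[0->1]=1 prod=2 -> [10 3 2 2]
Step 6: demand=5,sold=2 ship[2->3]=2 ship[1->2]=1 ship[0->1]=1 prod=2 -> [11 3 1 2]
Step 7: demand=5,sold=2 ship[2->3]=1 ship[1->2]=1 ship[0->1]=1 prod=2 -> [12 3 1 1]
Step 8: demand=5,sold=1 ship[2->3]=1 ship[1->2]=1 ship[0->1]=1 prod=2 -> [13 3 1 1]
Step 9: demand=5,sold=1 ship[2->3]=1 ship[1->2]=1 ship[0->1]=1 prod=2 -> [14 3 1 1]
Step 10: demand=5,sold=1 ship[2->3]=1 ship[1->2]=1 ship[0->1]=1 prod=2 -> [15 3 1 1]
Step 11: demand=5,sold=1 ship[2->3]=1 ship[1->2]=1 ship[0->1]=1 prod=2 -> [16 3 1 1]
Step 12: demand=5,sold=1 ship[2->3]=1 ship[1->2]=1 ship[0->1]=1 prod=2 -> [17 3 1 1]
First stockout at step 4

4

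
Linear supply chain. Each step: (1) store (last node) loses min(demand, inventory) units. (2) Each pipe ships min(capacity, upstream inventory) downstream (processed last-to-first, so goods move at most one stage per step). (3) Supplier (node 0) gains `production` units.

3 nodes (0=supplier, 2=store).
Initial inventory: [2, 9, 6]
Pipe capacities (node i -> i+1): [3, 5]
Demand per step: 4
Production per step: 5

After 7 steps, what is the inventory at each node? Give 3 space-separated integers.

Step 1: demand=4,sold=4 ship[1->2]=5 ship[0->1]=2 prod=5 -> inv=[5 6 7]
Step 2: demand=4,sold=4 ship[1->2]=5 ship[0->1]=3 prod=5 -> inv=[7 4 8]
Step 3: demand=4,sold=4 ship[1->2]=4 ship[0->1]=3 prod=5 -> inv=[9 3 8]
Step 4: demand=4,sold=4 ship[1->2]=3 ship[0->1]=3 prod=5 -> inv=[11 3 7]
Step 5: demand=4,sold=4 ship[1->2]=3 ship[0->1]=3 prod=5 -> inv=[13 3 6]
Step 6: demand=4,sold=4 ship[1->2]=3 ship[0->1]=3 prod=5 -> inv=[15 3 5]
Step 7: demand=4,sold=4 ship[1->2]=3 ship[0->1]=3 prod=5 -> inv=[17 3 4]

17 3 4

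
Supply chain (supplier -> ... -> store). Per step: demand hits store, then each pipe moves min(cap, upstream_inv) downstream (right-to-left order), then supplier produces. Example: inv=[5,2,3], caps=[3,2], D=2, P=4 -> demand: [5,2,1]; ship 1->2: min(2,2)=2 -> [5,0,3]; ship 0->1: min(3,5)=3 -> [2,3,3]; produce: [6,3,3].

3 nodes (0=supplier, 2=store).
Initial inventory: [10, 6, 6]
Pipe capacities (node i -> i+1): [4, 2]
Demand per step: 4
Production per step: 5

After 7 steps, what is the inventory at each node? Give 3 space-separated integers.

Step 1: demand=4,sold=4 ship[1->2]=2 ship[0->1]=4 prod=5 -> inv=[11 8 4]
Step 2: demand=4,sold=4 ship[1->2]=2 ship[0->1]=4 prod=5 -> inv=[12 10 2]
Step 3: demand=4,sold=2 ship[1->2]=2 ship[0->1]=4 prod=5 -> inv=[13 12 2]
Step 4: demand=4,sold=2 ship[1->2]=2 ship[0->1]=4 prod=5 -> inv=[14 14 2]
Step 5: demand=4,sold=2 ship[1->2]=2 ship[0->1]=4 prod=5 -> inv=[15 16 2]
Step 6: demand=4,sold=2 ship[1->2]=2 ship[0->1]=4 prod=5 -> inv=[16 18 2]
Step 7: demand=4,sold=2 ship[1->2]=2 ship[0->1]=4 prod=5 -> inv=[17 20 2]

17 20 2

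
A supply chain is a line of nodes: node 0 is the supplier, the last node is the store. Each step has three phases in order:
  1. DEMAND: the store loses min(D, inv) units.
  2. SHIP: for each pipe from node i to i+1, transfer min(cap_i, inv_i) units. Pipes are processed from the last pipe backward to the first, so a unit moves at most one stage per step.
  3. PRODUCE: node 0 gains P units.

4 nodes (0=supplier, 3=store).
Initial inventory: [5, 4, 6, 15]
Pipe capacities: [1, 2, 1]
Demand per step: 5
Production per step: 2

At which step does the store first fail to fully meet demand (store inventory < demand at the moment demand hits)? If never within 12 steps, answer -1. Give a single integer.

Step 1: demand=5,sold=5 ship[2->3]=1 ship[1->2]=2 ship[0->1]=1 prod=2 -> [6 3 7 11]
Step 2: demand=5,sold=5 ship[2->3]=1 ship[1->2]=2 ship[0->1]=1 prod=2 -> [7 2 8 7]
Step 3: demand=5,sold=5 ship[2->3]=1 ship[1->2]=2 ship[0->1]=1 prod=2 -> [8 1 9 3]
Step 4: demand=5,sold=3 ship[2->3]=1 ship[1->2]=1 ship[0->1]=1 prod=2 -> [9 1 9 1]
Step 5: demand=5,sold=1 ship[2->3]=1 ship[1->2]=1 ship[0->1]=1 prod=2 -> [10 1 9 1]
Step 6: demand=5,sold=1 ship[2->3]=1 ship[1->2]=1 ship[0->1]=1 prod=2 -> [11 1 9 1]
Step 7: demand=5,sold=1 ship[2->3]=1 ship[1->2]=1 ship[0->1]=1 prod=2 -> [12 1 9 1]
Step 8: demand=5,sold=1 ship[2->3]=1 ship[1->2]=1 ship[0->1]=1 prod=2 -> [13 1 9 1]
Step 9: demand=5,sold=1 ship[2->3]=1 ship[1->2]=1 ship[0->1]=1 prod=2 -> [14 1 9 1]
Step 10: demand=5,sold=1 ship[2->3]=1 ship[1->2]=1 ship[0->1]=1 prod=2 -> [15 1 9 1]
Step 11: demand=5,sold=1 ship[2->3]=1 ship[1->2]=1 ship[0->1]=1 prod=2 -> [16 1 9 1]
Step 12: demand=5,sold=1 ship[2->3]=1 ship[1->2]=1 ship[0->1]=1 prod=2 -> [17 1 9 1]
First stockout at step 4

4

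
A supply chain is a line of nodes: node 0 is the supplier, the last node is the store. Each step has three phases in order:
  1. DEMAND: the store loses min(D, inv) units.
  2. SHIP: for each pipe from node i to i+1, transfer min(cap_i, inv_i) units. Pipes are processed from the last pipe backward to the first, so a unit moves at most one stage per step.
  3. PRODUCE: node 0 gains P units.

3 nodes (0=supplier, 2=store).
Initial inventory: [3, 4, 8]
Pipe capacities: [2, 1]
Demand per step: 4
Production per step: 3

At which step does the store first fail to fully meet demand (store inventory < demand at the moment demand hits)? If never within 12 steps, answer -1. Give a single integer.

Step 1: demand=4,sold=4 ship[1->2]=1 ship[0->1]=2 prod=3 -> [4 5 5]
Step 2: demand=4,sold=4 ship[1->2]=1 ship[0->1]=2 prod=3 -> [5 6 2]
Step 3: demand=4,sold=2 ship[1->2]=1 ship[0->1]=2 prod=3 -> [6 7 1]
Step 4: demand=4,sold=1 ship[1->2]=1 ship[0->1]=2 prod=3 -> [7 8 1]
Step 5: demand=4,sold=1 ship[1->2]=1 ship[0->1]=2 prod=3 -> [8 9 1]
Step 6: demand=4,sold=1 ship[1->2]=1 ship[0->1]=2 prod=3 -> [9 10 1]
Step 7: demand=4,sold=1 ship[1->2]=1 ship[0->1]=2 prod=3 -> [10 11 1]
Step 8: demand=4,sold=1 ship[1->2]=1 ship[0->1]=2 prod=3 -> [11 12 1]
Step 9: demand=4,sold=1 ship[1->2]=1 ship[0->1]=2 prod=3 -> [12 13 1]
Step 10: demand=4,sold=1 ship[1->2]=1 ship[0->1]=2 prod=3 -> [13 14 1]
Step 11: demand=4,sold=1 ship[1->2]=1 ship[0->1]=2 prod=3 -> [14 15 1]
Step 12: demand=4,sold=1 ship[1->2]=1 ship[0->1]=2 prod=3 -> [15 16 1]
First stockout at step 3

3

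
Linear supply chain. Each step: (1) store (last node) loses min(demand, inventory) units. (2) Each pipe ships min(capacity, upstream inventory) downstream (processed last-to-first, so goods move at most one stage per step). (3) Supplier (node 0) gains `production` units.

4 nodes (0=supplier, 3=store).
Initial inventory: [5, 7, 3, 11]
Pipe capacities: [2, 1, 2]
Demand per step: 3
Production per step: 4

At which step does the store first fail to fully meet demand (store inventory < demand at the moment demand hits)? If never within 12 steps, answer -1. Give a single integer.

Step 1: demand=3,sold=3 ship[2->3]=2 ship[1->2]=1 ship[0->1]=2 prod=4 -> [7 8 2 10]
Step 2: demand=3,sold=3 ship[2->3]=2 ship[1->2]=1 ship[0->1]=2 prod=4 -> [9 9 1 9]
Step 3: demand=3,sold=3 ship[2->3]=1 ship[1->2]=1 ship[0->1]=2 prod=4 -> [11 10 1 7]
Step 4: demand=3,sold=3 ship[2->3]=1 ship[1->2]=1 ship[0->1]=2 prod=4 -> [13 11 1 5]
Step 5: demand=3,sold=3 ship[2->3]=1 ship[1->2]=1 ship[0->1]=2 prod=4 -> [15 12 1 3]
Step 6: demand=3,sold=3 ship[2->3]=1 ship[1->2]=1 ship[0->1]=2 prod=4 -> [17 13 1 1]
Step 7: demand=3,sold=1 ship[2->3]=1 ship[1->2]=1 ship[0->1]=2 prod=4 -> [19 14 1 1]
Step 8: demand=3,sold=1 ship[2->3]=1 ship[1->2]=1 ship[0->1]=2 prod=4 -> [21 15 1 1]
Step 9: demand=3,sold=1 ship[2->3]=1 ship[1->2]=1 ship[0->1]=2 prod=4 -> [23 16 1 1]
Step 10: demand=3,sold=1 ship[2->3]=1 ship[1->2]=1 ship[0->1]=2 prod=4 -> [25 17 1 1]
Step 11: demand=3,sold=1 ship[2->3]=1 ship[1->2]=1 ship[0->1]=2 prod=4 -> [27 18 1 1]
Step 12: demand=3,sold=1 ship[2->3]=1 ship[1->2]=1 ship[0->1]=2 prod=4 -> [29 19 1 1]
First stockout at step 7

7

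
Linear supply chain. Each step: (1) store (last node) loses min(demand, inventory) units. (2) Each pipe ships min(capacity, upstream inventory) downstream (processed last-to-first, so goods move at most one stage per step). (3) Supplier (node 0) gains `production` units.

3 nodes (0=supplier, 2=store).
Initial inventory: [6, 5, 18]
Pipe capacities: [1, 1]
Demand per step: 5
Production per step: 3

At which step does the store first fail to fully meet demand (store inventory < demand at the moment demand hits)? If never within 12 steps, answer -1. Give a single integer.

Step 1: demand=5,sold=5 ship[1->2]=1 ship[0->1]=1 prod=3 -> [8 5 14]
Step 2: demand=5,sold=5 ship[1->2]=1 ship[0->1]=1 prod=3 -> [10 5 10]
Step 3: demand=5,sold=5 ship[1->2]=1 ship[0->1]=1 prod=3 -> [12 5 6]
Step 4: demand=5,sold=5 ship[1->2]=1 ship[0->1]=1 prod=3 -> [14 5 2]
Step 5: demand=5,sold=2 ship[1->2]=1 ship[0->1]=1 prod=3 -> [16 5 1]
Step 6: demand=5,sold=1 ship[1->2]=1 ship[0->1]=1 prod=3 -> [18 5 1]
Step 7: demand=5,sold=1 ship[1->2]=1 ship[0->1]=1 prod=3 -> [20 5 1]
Step 8: demand=5,sold=1 ship[1->2]=1 ship[0->1]=1 prod=3 -> [22 5 1]
Step 9: demand=5,sold=1 ship[1->2]=1 ship[0->1]=1 prod=3 -> [24 5 1]
Step 10: demand=5,sold=1 ship[1->2]=1 ship[0->1]=1 prod=3 -> [26 5 1]
Step 11: demand=5,sold=1 ship[1->2]=1 ship[0->1]=1 prod=3 -> [28 5 1]
Step 12: demand=5,sold=1 ship[1->2]=1 ship[0->1]=1 prod=3 -> [30 5 1]
First stockout at step 5

5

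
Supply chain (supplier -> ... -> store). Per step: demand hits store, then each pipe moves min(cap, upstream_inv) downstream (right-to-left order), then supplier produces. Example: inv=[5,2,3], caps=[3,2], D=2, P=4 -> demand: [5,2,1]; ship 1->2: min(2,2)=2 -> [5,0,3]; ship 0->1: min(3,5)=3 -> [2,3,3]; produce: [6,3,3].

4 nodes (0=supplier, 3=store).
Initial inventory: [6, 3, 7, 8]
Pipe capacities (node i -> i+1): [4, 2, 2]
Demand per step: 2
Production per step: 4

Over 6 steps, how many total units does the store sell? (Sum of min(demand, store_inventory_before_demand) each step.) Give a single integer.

Answer: 12

Derivation:
Step 1: sold=2 (running total=2) -> [6 5 7 8]
Step 2: sold=2 (running total=4) -> [6 7 7 8]
Step 3: sold=2 (running total=6) -> [6 9 7 8]
Step 4: sold=2 (running total=8) -> [6 11 7 8]
Step 5: sold=2 (running total=10) -> [6 13 7 8]
Step 6: sold=2 (running total=12) -> [6 15 7 8]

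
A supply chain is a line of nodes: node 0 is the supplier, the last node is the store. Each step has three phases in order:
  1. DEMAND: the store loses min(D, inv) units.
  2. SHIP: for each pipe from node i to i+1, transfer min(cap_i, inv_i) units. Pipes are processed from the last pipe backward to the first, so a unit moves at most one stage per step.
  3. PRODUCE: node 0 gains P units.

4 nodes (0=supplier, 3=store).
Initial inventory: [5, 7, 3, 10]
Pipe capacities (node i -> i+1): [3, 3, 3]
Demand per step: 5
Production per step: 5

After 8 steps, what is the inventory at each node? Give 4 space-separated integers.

Step 1: demand=5,sold=5 ship[2->3]=3 ship[1->2]=3 ship[0->1]=3 prod=5 -> inv=[7 7 3 8]
Step 2: demand=5,sold=5 ship[2->3]=3 ship[1->2]=3 ship[0->1]=3 prod=5 -> inv=[9 7 3 6]
Step 3: demand=5,sold=5 ship[2->3]=3 ship[1->2]=3 ship[0->1]=3 prod=5 -> inv=[11 7 3 4]
Step 4: demand=5,sold=4 ship[2->3]=3 ship[1->2]=3 ship[0->1]=3 prod=5 -> inv=[13 7 3 3]
Step 5: demand=5,sold=3 ship[2->3]=3 ship[1->2]=3 ship[0->1]=3 prod=5 -> inv=[15 7 3 3]
Step 6: demand=5,sold=3 ship[2->3]=3 ship[1->2]=3 ship[0->1]=3 prod=5 -> inv=[17 7 3 3]
Step 7: demand=5,sold=3 ship[2->3]=3 ship[1->2]=3 ship[0->1]=3 prod=5 -> inv=[19 7 3 3]
Step 8: demand=5,sold=3 ship[2->3]=3 ship[1->2]=3 ship[0->1]=3 prod=5 -> inv=[21 7 3 3]

21 7 3 3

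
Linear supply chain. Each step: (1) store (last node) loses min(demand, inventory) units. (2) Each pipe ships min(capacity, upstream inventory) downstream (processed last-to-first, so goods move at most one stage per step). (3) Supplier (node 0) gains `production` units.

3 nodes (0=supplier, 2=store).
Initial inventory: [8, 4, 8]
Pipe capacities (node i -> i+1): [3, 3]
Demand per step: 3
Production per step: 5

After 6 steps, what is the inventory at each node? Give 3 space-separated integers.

Step 1: demand=3,sold=3 ship[1->2]=3 ship[0->1]=3 prod=5 -> inv=[10 4 8]
Step 2: demand=3,sold=3 ship[1->2]=3 ship[0->1]=3 prod=5 -> inv=[12 4 8]
Step 3: demand=3,sold=3 ship[1->2]=3 ship[0->1]=3 prod=5 -> inv=[14 4 8]
Step 4: demand=3,sold=3 ship[1->2]=3 ship[0->1]=3 prod=5 -> inv=[16 4 8]
Step 5: demand=3,sold=3 ship[1->2]=3 ship[0->1]=3 prod=5 -> inv=[18 4 8]
Step 6: demand=3,sold=3 ship[1->2]=3 ship[0->1]=3 prod=5 -> inv=[20 4 8]

20 4 8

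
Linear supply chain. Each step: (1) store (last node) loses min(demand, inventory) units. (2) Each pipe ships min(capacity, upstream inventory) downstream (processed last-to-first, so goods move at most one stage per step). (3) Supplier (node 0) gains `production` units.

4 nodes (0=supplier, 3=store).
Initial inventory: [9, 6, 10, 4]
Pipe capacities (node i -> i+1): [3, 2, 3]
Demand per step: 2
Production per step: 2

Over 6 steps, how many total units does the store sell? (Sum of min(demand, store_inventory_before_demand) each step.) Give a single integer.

Answer: 12

Derivation:
Step 1: sold=2 (running total=2) -> [8 7 9 5]
Step 2: sold=2 (running total=4) -> [7 8 8 6]
Step 3: sold=2 (running total=6) -> [6 9 7 7]
Step 4: sold=2 (running total=8) -> [5 10 6 8]
Step 5: sold=2 (running total=10) -> [4 11 5 9]
Step 6: sold=2 (running total=12) -> [3 12 4 10]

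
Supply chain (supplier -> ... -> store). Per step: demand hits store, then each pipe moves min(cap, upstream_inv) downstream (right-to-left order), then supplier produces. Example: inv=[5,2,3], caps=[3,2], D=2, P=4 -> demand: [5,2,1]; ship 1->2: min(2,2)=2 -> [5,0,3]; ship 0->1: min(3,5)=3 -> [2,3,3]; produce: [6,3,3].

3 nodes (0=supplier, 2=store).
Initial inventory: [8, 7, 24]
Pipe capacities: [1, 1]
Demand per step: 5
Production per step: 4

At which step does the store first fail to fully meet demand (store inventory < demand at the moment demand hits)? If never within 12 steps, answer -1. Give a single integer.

Step 1: demand=5,sold=5 ship[1->2]=1 ship[0->1]=1 prod=4 -> [11 7 20]
Step 2: demand=5,sold=5 ship[1->2]=1 ship[0->1]=1 prod=4 -> [14 7 16]
Step 3: demand=5,sold=5 ship[1->2]=1 ship[0->1]=1 prod=4 -> [17 7 12]
Step 4: demand=5,sold=5 ship[1->2]=1 ship[0->1]=1 prod=4 -> [20 7 8]
Step 5: demand=5,sold=5 ship[1->2]=1 ship[0->1]=1 prod=4 -> [23 7 4]
Step 6: demand=5,sold=4 ship[1->2]=1 ship[0->1]=1 prod=4 -> [26 7 1]
Step 7: demand=5,sold=1 ship[1->2]=1 ship[0->1]=1 prod=4 -> [29 7 1]
Step 8: demand=5,sold=1 ship[1->2]=1 ship[0->1]=1 prod=4 -> [32 7 1]
Step 9: demand=5,sold=1 ship[1->2]=1 ship[0->1]=1 prod=4 -> [35 7 1]
Step 10: demand=5,sold=1 ship[1->2]=1 ship[0->1]=1 prod=4 -> [38 7 1]
Step 11: demand=5,sold=1 ship[1->2]=1 ship[0->1]=1 prod=4 -> [41 7 1]
Step 12: demand=5,sold=1 ship[1->2]=1 ship[0->1]=1 prod=4 -> [44 7 1]
First stockout at step 6

6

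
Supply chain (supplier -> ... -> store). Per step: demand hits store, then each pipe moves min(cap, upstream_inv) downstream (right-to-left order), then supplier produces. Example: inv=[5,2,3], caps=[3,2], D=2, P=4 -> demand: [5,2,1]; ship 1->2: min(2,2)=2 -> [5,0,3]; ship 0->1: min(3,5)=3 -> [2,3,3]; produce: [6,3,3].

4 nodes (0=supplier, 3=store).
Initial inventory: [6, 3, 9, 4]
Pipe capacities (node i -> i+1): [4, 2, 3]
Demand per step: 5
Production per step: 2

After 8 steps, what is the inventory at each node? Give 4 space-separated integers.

Step 1: demand=5,sold=4 ship[2->3]=3 ship[1->2]=2 ship[0->1]=4 prod=2 -> inv=[4 5 8 3]
Step 2: demand=5,sold=3 ship[2->3]=3 ship[1->2]=2 ship[0->1]=4 prod=2 -> inv=[2 7 7 3]
Step 3: demand=5,sold=3 ship[2->3]=3 ship[1->2]=2 ship[0->1]=2 prod=2 -> inv=[2 7 6 3]
Step 4: demand=5,sold=3 ship[2->3]=3 ship[1->2]=2 ship[0->1]=2 prod=2 -> inv=[2 7 5 3]
Step 5: demand=5,sold=3 ship[2->3]=3 ship[1->2]=2 ship[0->1]=2 prod=2 -> inv=[2 7 4 3]
Step 6: demand=5,sold=3 ship[2->3]=3 ship[1->2]=2 ship[0->1]=2 prod=2 -> inv=[2 7 3 3]
Step 7: demand=5,sold=3 ship[2->3]=3 ship[1->2]=2 ship[0->1]=2 prod=2 -> inv=[2 7 2 3]
Step 8: demand=5,sold=3 ship[2->3]=2 ship[1->2]=2 ship[0->1]=2 prod=2 -> inv=[2 7 2 2]

2 7 2 2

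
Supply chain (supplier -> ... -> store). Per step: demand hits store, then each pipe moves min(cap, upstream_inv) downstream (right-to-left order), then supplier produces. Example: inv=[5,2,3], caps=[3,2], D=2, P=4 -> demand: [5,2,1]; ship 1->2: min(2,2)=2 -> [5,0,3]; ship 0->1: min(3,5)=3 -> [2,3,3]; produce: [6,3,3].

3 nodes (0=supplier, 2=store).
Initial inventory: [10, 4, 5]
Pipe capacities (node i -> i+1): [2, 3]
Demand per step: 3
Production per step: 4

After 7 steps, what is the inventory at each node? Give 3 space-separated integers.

Step 1: demand=3,sold=3 ship[1->2]=3 ship[0->1]=2 prod=4 -> inv=[12 3 5]
Step 2: demand=3,sold=3 ship[1->2]=3 ship[0->1]=2 prod=4 -> inv=[14 2 5]
Step 3: demand=3,sold=3 ship[1->2]=2 ship[0->1]=2 prod=4 -> inv=[16 2 4]
Step 4: demand=3,sold=3 ship[1->2]=2 ship[0->1]=2 prod=4 -> inv=[18 2 3]
Step 5: demand=3,sold=3 ship[1->2]=2 ship[0->1]=2 prod=4 -> inv=[20 2 2]
Step 6: demand=3,sold=2 ship[1->2]=2 ship[0->1]=2 prod=4 -> inv=[22 2 2]
Step 7: demand=3,sold=2 ship[1->2]=2 ship[0->1]=2 prod=4 -> inv=[24 2 2]

24 2 2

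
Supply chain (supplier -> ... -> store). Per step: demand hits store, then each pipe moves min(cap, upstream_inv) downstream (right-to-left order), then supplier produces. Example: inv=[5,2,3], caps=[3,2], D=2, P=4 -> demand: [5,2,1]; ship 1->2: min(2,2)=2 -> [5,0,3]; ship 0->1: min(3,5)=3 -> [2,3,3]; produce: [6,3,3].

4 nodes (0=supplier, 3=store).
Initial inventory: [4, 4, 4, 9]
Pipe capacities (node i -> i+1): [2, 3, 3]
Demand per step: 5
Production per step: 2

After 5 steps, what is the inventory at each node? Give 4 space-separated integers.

Step 1: demand=5,sold=5 ship[2->3]=3 ship[1->2]=3 ship[0->1]=2 prod=2 -> inv=[4 3 4 7]
Step 2: demand=5,sold=5 ship[2->3]=3 ship[1->2]=3 ship[0->1]=2 prod=2 -> inv=[4 2 4 5]
Step 3: demand=5,sold=5 ship[2->3]=3 ship[1->2]=2 ship[0->1]=2 prod=2 -> inv=[4 2 3 3]
Step 4: demand=5,sold=3 ship[2->3]=3 ship[1->2]=2 ship[0->1]=2 prod=2 -> inv=[4 2 2 3]
Step 5: demand=5,sold=3 ship[2->3]=2 ship[1->2]=2 ship[0->1]=2 prod=2 -> inv=[4 2 2 2]

4 2 2 2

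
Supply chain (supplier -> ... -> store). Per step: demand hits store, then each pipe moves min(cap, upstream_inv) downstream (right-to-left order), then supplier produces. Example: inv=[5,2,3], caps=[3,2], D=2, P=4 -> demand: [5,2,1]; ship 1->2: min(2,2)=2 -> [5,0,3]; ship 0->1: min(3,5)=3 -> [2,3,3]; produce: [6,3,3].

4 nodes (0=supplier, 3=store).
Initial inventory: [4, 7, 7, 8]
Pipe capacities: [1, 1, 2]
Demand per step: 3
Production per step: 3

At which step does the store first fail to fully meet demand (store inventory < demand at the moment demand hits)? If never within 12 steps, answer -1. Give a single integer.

Step 1: demand=3,sold=3 ship[2->3]=2 ship[1->2]=1 ship[0->1]=1 prod=3 -> [6 7 6 7]
Step 2: demand=3,sold=3 ship[2->3]=2 ship[1->2]=1 ship[0->1]=1 prod=3 -> [8 7 5 6]
Step 3: demand=3,sold=3 ship[2->3]=2 ship[1->2]=1 ship[0->1]=1 prod=3 -> [10 7 4 5]
Step 4: demand=3,sold=3 ship[2->3]=2 ship[1->2]=1 ship[0->1]=1 prod=3 -> [12 7 3 4]
Step 5: demand=3,sold=3 ship[2->3]=2 ship[1->2]=1 ship[0->1]=1 prod=3 -> [14 7 2 3]
Step 6: demand=3,sold=3 ship[2->3]=2 ship[1->2]=1 ship[0->1]=1 prod=3 -> [16 7 1 2]
Step 7: demand=3,sold=2 ship[2->3]=1 ship[1->2]=1 ship[0->1]=1 prod=3 -> [18 7 1 1]
Step 8: demand=3,sold=1 ship[2->3]=1 ship[1->2]=1 ship[0->1]=1 prod=3 -> [20 7 1 1]
Step 9: demand=3,sold=1 ship[2->3]=1 ship[1->2]=1 ship[0->1]=1 prod=3 -> [22 7 1 1]
Step 10: demand=3,sold=1 ship[2->3]=1 ship[1->2]=1 ship[0->1]=1 prod=3 -> [24 7 1 1]
Step 11: demand=3,sold=1 ship[2->3]=1 ship[1->2]=1 ship[0->1]=1 prod=3 -> [26 7 1 1]
Step 12: demand=3,sold=1 ship[2->3]=1 ship[1->2]=1 ship[0->1]=1 prod=3 -> [28 7 1 1]
First stockout at step 7

7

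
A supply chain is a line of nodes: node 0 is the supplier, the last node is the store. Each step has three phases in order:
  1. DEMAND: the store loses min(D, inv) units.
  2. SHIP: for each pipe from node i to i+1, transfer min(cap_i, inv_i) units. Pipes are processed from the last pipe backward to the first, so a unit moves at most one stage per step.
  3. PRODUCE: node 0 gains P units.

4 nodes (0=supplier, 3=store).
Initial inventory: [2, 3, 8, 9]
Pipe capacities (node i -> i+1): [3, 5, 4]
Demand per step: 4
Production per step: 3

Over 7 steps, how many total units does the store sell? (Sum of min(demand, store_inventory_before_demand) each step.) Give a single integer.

Answer: 28

Derivation:
Step 1: sold=4 (running total=4) -> [3 2 7 9]
Step 2: sold=4 (running total=8) -> [3 3 5 9]
Step 3: sold=4 (running total=12) -> [3 3 4 9]
Step 4: sold=4 (running total=16) -> [3 3 3 9]
Step 5: sold=4 (running total=20) -> [3 3 3 8]
Step 6: sold=4 (running total=24) -> [3 3 3 7]
Step 7: sold=4 (running total=28) -> [3 3 3 6]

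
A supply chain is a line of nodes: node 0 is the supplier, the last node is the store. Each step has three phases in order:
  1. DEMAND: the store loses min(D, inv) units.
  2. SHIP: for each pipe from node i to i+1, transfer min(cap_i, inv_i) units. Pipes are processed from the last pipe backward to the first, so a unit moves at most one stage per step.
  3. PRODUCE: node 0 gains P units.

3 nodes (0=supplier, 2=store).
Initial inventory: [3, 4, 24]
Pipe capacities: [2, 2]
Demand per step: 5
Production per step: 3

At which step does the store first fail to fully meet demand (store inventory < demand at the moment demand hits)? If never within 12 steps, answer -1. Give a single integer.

Step 1: demand=5,sold=5 ship[1->2]=2 ship[0->1]=2 prod=3 -> [4 4 21]
Step 2: demand=5,sold=5 ship[1->2]=2 ship[0->1]=2 prod=3 -> [5 4 18]
Step 3: demand=5,sold=5 ship[1->2]=2 ship[0->1]=2 prod=3 -> [6 4 15]
Step 4: demand=5,sold=5 ship[1->2]=2 ship[0->1]=2 prod=3 -> [7 4 12]
Step 5: demand=5,sold=5 ship[1->2]=2 ship[0->1]=2 prod=3 -> [8 4 9]
Step 6: demand=5,sold=5 ship[1->2]=2 ship[0->1]=2 prod=3 -> [9 4 6]
Step 7: demand=5,sold=5 ship[1->2]=2 ship[0->1]=2 prod=3 -> [10 4 3]
Step 8: demand=5,sold=3 ship[1->2]=2 ship[0->1]=2 prod=3 -> [11 4 2]
Step 9: demand=5,sold=2 ship[1->2]=2 ship[0->1]=2 prod=3 -> [12 4 2]
Step 10: demand=5,sold=2 ship[1->2]=2 ship[0->1]=2 prod=3 -> [13 4 2]
Step 11: demand=5,sold=2 ship[1->2]=2 ship[0->1]=2 prod=3 -> [14 4 2]
Step 12: demand=5,sold=2 ship[1->2]=2 ship[0->1]=2 prod=3 -> [15 4 2]
First stockout at step 8

8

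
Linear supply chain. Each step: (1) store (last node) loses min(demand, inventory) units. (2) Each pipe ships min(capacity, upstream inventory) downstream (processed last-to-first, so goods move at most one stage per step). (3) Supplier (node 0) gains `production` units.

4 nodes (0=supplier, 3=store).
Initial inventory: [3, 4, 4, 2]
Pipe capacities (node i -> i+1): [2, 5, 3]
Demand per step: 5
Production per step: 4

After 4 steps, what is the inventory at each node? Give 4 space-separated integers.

Step 1: demand=5,sold=2 ship[2->3]=3 ship[1->2]=4 ship[0->1]=2 prod=4 -> inv=[5 2 5 3]
Step 2: demand=5,sold=3 ship[2->3]=3 ship[1->2]=2 ship[0->1]=2 prod=4 -> inv=[7 2 4 3]
Step 3: demand=5,sold=3 ship[2->3]=3 ship[1->2]=2 ship[0->1]=2 prod=4 -> inv=[9 2 3 3]
Step 4: demand=5,sold=3 ship[2->3]=3 ship[1->2]=2 ship[0->1]=2 prod=4 -> inv=[11 2 2 3]

11 2 2 3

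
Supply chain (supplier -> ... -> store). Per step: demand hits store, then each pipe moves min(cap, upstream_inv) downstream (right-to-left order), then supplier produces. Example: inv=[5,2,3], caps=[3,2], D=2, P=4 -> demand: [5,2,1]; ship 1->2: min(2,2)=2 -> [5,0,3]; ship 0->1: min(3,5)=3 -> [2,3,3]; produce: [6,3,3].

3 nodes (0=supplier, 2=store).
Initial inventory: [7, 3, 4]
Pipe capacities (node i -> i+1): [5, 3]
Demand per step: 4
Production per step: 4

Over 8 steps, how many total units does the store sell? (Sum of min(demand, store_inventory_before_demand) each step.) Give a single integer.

Step 1: sold=4 (running total=4) -> [6 5 3]
Step 2: sold=3 (running total=7) -> [5 7 3]
Step 3: sold=3 (running total=10) -> [4 9 3]
Step 4: sold=3 (running total=13) -> [4 10 3]
Step 5: sold=3 (running total=16) -> [4 11 3]
Step 6: sold=3 (running total=19) -> [4 12 3]
Step 7: sold=3 (running total=22) -> [4 13 3]
Step 8: sold=3 (running total=25) -> [4 14 3]

Answer: 25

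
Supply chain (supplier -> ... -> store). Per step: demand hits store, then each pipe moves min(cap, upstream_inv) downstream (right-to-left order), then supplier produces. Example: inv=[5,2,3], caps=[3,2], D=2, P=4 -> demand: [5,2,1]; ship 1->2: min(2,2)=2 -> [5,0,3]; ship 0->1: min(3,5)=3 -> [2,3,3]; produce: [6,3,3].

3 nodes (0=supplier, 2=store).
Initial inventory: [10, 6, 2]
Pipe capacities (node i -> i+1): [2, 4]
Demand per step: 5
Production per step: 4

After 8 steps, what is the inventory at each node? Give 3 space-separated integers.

Step 1: demand=5,sold=2 ship[1->2]=4 ship[0->1]=2 prod=4 -> inv=[12 4 4]
Step 2: demand=5,sold=4 ship[1->2]=4 ship[0->1]=2 prod=4 -> inv=[14 2 4]
Step 3: demand=5,sold=4 ship[1->2]=2 ship[0->1]=2 prod=4 -> inv=[16 2 2]
Step 4: demand=5,sold=2 ship[1->2]=2 ship[0->1]=2 prod=4 -> inv=[18 2 2]
Step 5: demand=5,sold=2 ship[1->2]=2 ship[0->1]=2 prod=4 -> inv=[20 2 2]
Step 6: demand=5,sold=2 ship[1->2]=2 ship[0->1]=2 prod=4 -> inv=[22 2 2]
Step 7: demand=5,sold=2 ship[1->2]=2 ship[0->1]=2 prod=4 -> inv=[24 2 2]
Step 8: demand=5,sold=2 ship[1->2]=2 ship[0->1]=2 prod=4 -> inv=[26 2 2]

26 2 2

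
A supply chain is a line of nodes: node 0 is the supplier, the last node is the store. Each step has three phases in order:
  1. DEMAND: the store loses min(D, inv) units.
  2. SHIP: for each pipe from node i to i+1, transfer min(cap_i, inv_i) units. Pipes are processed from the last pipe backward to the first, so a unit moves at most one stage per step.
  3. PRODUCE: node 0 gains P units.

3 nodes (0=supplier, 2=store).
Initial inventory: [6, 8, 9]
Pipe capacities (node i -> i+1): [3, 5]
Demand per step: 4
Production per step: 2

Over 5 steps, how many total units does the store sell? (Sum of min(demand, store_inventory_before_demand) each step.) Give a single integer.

Answer: 20

Derivation:
Step 1: sold=4 (running total=4) -> [5 6 10]
Step 2: sold=4 (running total=8) -> [4 4 11]
Step 3: sold=4 (running total=12) -> [3 3 11]
Step 4: sold=4 (running total=16) -> [2 3 10]
Step 5: sold=4 (running total=20) -> [2 2 9]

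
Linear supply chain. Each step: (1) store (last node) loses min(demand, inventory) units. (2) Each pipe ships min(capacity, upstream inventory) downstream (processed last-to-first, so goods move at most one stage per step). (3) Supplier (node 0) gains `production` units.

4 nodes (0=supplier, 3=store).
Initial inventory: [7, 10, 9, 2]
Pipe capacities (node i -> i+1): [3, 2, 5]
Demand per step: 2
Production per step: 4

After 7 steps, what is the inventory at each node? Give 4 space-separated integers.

Step 1: demand=2,sold=2 ship[2->3]=5 ship[1->2]=2 ship[0->1]=3 prod=4 -> inv=[8 11 6 5]
Step 2: demand=2,sold=2 ship[2->3]=5 ship[1->2]=2 ship[0->1]=3 prod=4 -> inv=[9 12 3 8]
Step 3: demand=2,sold=2 ship[2->3]=3 ship[1->2]=2 ship[0->1]=3 prod=4 -> inv=[10 13 2 9]
Step 4: demand=2,sold=2 ship[2->3]=2 ship[1->2]=2 ship[0->1]=3 prod=4 -> inv=[11 14 2 9]
Step 5: demand=2,sold=2 ship[2->3]=2 ship[1->2]=2 ship[0->1]=3 prod=4 -> inv=[12 15 2 9]
Step 6: demand=2,sold=2 ship[2->3]=2 ship[1->2]=2 ship[0->1]=3 prod=4 -> inv=[13 16 2 9]
Step 7: demand=2,sold=2 ship[2->3]=2 ship[1->2]=2 ship[0->1]=3 prod=4 -> inv=[14 17 2 9]

14 17 2 9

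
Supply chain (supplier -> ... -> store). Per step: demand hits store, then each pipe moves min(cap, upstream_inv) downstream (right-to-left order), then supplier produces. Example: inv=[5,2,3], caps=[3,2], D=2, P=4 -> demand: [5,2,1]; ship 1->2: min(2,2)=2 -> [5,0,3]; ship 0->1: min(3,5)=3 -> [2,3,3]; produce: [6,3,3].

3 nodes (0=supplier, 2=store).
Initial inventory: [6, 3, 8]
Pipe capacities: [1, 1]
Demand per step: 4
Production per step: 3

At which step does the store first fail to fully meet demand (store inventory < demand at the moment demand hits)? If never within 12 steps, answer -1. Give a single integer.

Step 1: demand=4,sold=4 ship[1->2]=1 ship[0->1]=1 prod=3 -> [8 3 5]
Step 2: demand=4,sold=4 ship[1->2]=1 ship[0->1]=1 prod=3 -> [10 3 2]
Step 3: demand=4,sold=2 ship[1->2]=1 ship[0->1]=1 prod=3 -> [12 3 1]
Step 4: demand=4,sold=1 ship[1->2]=1 ship[0->1]=1 prod=3 -> [14 3 1]
Step 5: demand=4,sold=1 ship[1->2]=1 ship[0->1]=1 prod=3 -> [16 3 1]
Step 6: demand=4,sold=1 ship[1->2]=1 ship[0->1]=1 prod=3 -> [18 3 1]
Step 7: demand=4,sold=1 ship[1->2]=1 ship[0->1]=1 prod=3 -> [20 3 1]
Step 8: demand=4,sold=1 ship[1->2]=1 ship[0->1]=1 prod=3 -> [22 3 1]
Step 9: demand=4,sold=1 ship[1->2]=1 ship[0->1]=1 prod=3 -> [24 3 1]
Step 10: demand=4,sold=1 ship[1->2]=1 ship[0->1]=1 prod=3 -> [26 3 1]
Step 11: demand=4,sold=1 ship[1->2]=1 ship[0->1]=1 prod=3 -> [28 3 1]
Step 12: demand=4,sold=1 ship[1->2]=1 ship[0->1]=1 prod=3 -> [30 3 1]
First stockout at step 3

3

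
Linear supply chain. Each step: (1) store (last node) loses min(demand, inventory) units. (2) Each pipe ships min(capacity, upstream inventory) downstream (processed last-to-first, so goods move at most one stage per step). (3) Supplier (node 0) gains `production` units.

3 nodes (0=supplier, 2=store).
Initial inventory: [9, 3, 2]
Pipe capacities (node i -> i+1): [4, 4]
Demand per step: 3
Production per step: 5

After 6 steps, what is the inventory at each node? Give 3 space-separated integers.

Step 1: demand=3,sold=2 ship[1->2]=3 ship[0->1]=4 prod=5 -> inv=[10 4 3]
Step 2: demand=3,sold=3 ship[1->2]=4 ship[0->1]=4 prod=5 -> inv=[11 4 4]
Step 3: demand=3,sold=3 ship[1->2]=4 ship[0->1]=4 prod=5 -> inv=[12 4 5]
Step 4: demand=3,sold=3 ship[1->2]=4 ship[0->1]=4 prod=5 -> inv=[13 4 6]
Step 5: demand=3,sold=3 ship[1->2]=4 ship[0->1]=4 prod=5 -> inv=[14 4 7]
Step 6: demand=3,sold=3 ship[1->2]=4 ship[0->1]=4 prod=5 -> inv=[15 4 8]

15 4 8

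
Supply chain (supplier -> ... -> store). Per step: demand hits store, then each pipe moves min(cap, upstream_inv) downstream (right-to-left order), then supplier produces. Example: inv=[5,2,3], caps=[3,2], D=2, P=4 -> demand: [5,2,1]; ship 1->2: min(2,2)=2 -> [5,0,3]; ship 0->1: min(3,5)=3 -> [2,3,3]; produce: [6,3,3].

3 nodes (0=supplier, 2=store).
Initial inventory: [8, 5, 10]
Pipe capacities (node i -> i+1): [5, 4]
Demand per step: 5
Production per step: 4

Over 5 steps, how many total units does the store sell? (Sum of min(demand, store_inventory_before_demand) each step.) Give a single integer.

Answer: 25

Derivation:
Step 1: sold=5 (running total=5) -> [7 6 9]
Step 2: sold=5 (running total=10) -> [6 7 8]
Step 3: sold=5 (running total=15) -> [5 8 7]
Step 4: sold=5 (running total=20) -> [4 9 6]
Step 5: sold=5 (running total=25) -> [4 9 5]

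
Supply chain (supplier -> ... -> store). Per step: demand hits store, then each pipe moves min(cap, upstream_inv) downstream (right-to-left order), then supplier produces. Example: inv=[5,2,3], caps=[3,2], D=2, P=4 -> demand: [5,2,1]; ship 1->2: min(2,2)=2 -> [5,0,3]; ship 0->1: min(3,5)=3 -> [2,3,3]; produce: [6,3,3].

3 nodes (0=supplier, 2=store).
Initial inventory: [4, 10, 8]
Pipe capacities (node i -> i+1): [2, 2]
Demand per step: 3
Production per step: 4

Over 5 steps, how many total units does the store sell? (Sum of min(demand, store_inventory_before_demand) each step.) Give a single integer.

Step 1: sold=3 (running total=3) -> [6 10 7]
Step 2: sold=3 (running total=6) -> [8 10 6]
Step 3: sold=3 (running total=9) -> [10 10 5]
Step 4: sold=3 (running total=12) -> [12 10 4]
Step 5: sold=3 (running total=15) -> [14 10 3]

Answer: 15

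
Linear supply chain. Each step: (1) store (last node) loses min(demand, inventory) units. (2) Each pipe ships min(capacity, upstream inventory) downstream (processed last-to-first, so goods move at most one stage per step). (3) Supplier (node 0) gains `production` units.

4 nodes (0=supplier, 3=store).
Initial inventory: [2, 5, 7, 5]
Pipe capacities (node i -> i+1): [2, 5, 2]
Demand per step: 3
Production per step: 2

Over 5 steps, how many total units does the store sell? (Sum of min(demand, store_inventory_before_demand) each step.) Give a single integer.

Step 1: sold=3 (running total=3) -> [2 2 10 4]
Step 2: sold=3 (running total=6) -> [2 2 10 3]
Step 3: sold=3 (running total=9) -> [2 2 10 2]
Step 4: sold=2 (running total=11) -> [2 2 10 2]
Step 5: sold=2 (running total=13) -> [2 2 10 2]

Answer: 13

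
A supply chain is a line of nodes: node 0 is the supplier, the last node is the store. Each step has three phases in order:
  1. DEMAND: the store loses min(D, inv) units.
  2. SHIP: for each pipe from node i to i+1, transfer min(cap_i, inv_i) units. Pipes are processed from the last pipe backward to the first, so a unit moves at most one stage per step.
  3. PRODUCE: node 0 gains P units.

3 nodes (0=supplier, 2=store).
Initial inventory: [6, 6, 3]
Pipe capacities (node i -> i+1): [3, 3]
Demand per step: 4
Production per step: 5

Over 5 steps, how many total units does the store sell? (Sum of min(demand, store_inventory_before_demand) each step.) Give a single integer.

Step 1: sold=3 (running total=3) -> [8 6 3]
Step 2: sold=3 (running total=6) -> [10 6 3]
Step 3: sold=3 (running total=9) -> [12 6 3]
Step 4: sold=3 (running total=12) -> [14 6 3]
Step 5: sold=3 (running total=15) -> [16 6 3]

Answer: 15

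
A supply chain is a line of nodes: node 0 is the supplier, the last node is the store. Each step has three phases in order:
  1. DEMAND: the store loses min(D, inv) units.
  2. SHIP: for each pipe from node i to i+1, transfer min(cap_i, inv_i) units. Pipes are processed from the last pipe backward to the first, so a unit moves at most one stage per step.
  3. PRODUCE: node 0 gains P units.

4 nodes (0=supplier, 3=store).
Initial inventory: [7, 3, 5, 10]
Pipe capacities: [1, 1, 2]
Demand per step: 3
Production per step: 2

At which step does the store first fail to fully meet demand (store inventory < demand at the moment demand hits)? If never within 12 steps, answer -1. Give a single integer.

Step 1: demand=3,sold=3 ship[2->3]=2 ship[1->2]=1 ship[0->1]=1 prod=2 -> [8 3 4 9]
Step 2: demand=3,sold=3 ship[2->3]=2 ship[1->2]=1 ship[0->1]=1 prod=2 -> [9 3 3 8]
Step 3: demand=3,sold=3 ship[2->3]=2 ship[1->2]=1 ship[0->1]=1 prod=2 -> [10 3 2 7]
Step 4: demand=3,sold=3 ship[2->3]=2 ship[1->2]=1 ship[0->1]=1 prod=2 -> [11 3 1 6]
Step 5: demand=3,sold=3 ship[2->3]=1 ship[1->2]=1 ship[0->1]=1 prod=2 -> [12 3 1 4]
Step 6: demand=3,sold=3 ship[2->3]=1 ship[1->2]=1 ship[0->1]=1 prod=2 -> [13 3 1 2]
Step 7: demand=3,sold=2 ship[2->3]=1 ship[1->2]=1 ship[0->1]=1 prod=2 -> [14 3 1 1]
Step 8: demand=3,sold=1 ship[2->3]=1 ship[1->2]=1 ship[0->1]=1 prod=2 -> [15 3 1 1]
Step 9: demand=3,sold=1 ship[2->3]=1 ship[1->2]=1 ship[0->1]=1 prod=2 -> [16 3 1 1]
Step 10: demand=3,sold=1 ship[2->3]=1 ship[1->2]=1 ship[0->1]=1 prod=2 -> [17 3 1 1]
Step 11: demand=3,sold=1 ship[2->3]=1 ship[1->2]=1 ship[0->1]=1 prod=2 -> [18 3 1 1]
Step 12: demand=3,sold=1 ship[2->3]=1 ship[1->2]=1 ship[0->1]=1 prod=2 -> [19 3 1 1]
First stockout at step 7

7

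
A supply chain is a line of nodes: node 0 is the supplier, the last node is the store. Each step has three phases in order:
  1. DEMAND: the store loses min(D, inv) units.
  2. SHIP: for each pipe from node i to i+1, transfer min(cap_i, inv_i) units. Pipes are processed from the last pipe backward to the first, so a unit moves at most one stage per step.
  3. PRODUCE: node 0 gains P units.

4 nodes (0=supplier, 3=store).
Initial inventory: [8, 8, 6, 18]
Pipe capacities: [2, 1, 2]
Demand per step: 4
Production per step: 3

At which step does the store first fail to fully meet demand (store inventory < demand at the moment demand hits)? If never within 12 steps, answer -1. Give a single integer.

Step 1: demand=4,sold=4 ship[2->3]=2 ship[1->2]=1 ship[0->1]=2 prod=3 -> [9 9 5 16]
Step 2: demand=4,sold=4 ship[2->3]=2 ship[1->2]=1 ship[0->1]=2 prod=3 -> [10 10 4 14]
Step 3: demand=4,sold=4 ship[2->3]=2 ship[1->2]=1 ship[0->1]=2 prod=3 -> [11 11 3 12]
Step 4: demand=4,sold=4 ship[2->3]=2 ship[1->2]=1 ship[0->1]=2 prod=3 -> [12 12 2 10]
Step 5: demand=4,sold=4 ship[2->3]=2 ship[1->2]=1 ship[0->1]=2 prod=3 -> [13 13 1 8]
Step 6: demand=4,sold=4 ship[2->3]=1 ship[1->2]=1 ship[0->1]=2 prod=3 -> [14 14 1 5]
Step 7: demand=4,sold=4 ship[2->3]=1 ship[1->2]=1 ship[0->1]=2 prod=3 -> [15 15 1 2]
Step 8: demand=4,sold=2 ship[2->3]=1 ship[1->2]=1 ship[0->1]=2 prod=3 -> [16 16 1 1]
Step 9: demand=4,sold=1 ship[2->3]=1 ship[1->2]=1 ship[0->1]=2 prod=3 -> [17 17 1 1]
Step 10: demand=4,sold=1 ship[2->3]=1 ship[1->2]=1 ship[0->1]=2 prod=3 -> [18 18 1 1]
Step 11: demand=4,sold=1 ship[2->3]=1 ship[1->2]=1 ship[0->1]=2 prod=3 -> [19 19 1 1]
Step 12: demand=4,sold=1 ship[2->3]=1 ship[1->2]=1 ship[0->1]=2 prod=3 -> [20 20 1 1]
First stockout at step 8

8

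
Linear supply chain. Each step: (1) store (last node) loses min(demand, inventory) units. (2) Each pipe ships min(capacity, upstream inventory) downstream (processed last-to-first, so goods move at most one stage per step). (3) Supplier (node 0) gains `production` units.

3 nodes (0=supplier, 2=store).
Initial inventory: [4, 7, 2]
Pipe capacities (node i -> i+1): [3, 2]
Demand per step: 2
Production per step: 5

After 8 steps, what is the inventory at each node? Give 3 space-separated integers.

Step 1: demand=2,sold=2 ship[1->2]=2 ship[0->1]=3 prod=5 -> inv=[6 8 2]
Step 2: demand=2,sold=2 ship[1->2]=2 ship[0->1]=3 prod=5 -> inv=[8 9 2]
Step 3: demand=2,sold=2 ship[1->2]=2 ship[0->1]=3 prod=5 -> inv=[10 10 2]
Step 4: demand=2,sold=2 ship[1->2]=2 ship[0->1]=3 prod=5 -> inv=[12 11 2]
Step 5: demand=2,sold=2 ship[1->2]=2 ship[0->1]=3 prod=5 -> inv=[14 12 2]
Step 6: demand=2,sold=2 ship[1->2]=2 ship[0->1]=3 prod=5 -> inv=[16 13 2]
Step 7: demand=2,sold=2 ship[1->2]=2 ship[0->1]=3 prod=5 -> inv=[18 14 2]
Step 8: demand=2,sold=2 ship[1->2]=2 ship[0->1]=3 prod=5 -> inv=[20 15 2]

20 15 2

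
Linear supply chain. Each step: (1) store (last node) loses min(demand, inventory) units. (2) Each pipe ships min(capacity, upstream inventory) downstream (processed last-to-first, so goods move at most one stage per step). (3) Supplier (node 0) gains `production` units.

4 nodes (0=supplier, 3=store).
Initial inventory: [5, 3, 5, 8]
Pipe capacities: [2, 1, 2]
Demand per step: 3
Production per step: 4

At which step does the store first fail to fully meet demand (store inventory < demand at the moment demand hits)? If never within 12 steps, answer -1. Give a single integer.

Step 1: demand=3,sold=3 ship[2->3]=2 ship[1->2]=1 ship[0->1]=2 prod=4 -> [7 4 4 7]
Step 2: demand=3,sold=3 ship[2->3]=2 ship[1->2]=1 ship[0->1]=2 prod=4 -> [9 5 3 6]
Step 3: demand=3,sold=3 ship[2->3]=2 ship[1->2]=1 ship[0->1]=2 prod=4 -> [11 6 2 5]
Step 4: demand=3,sold=3 ship[2->3]=2 ship[1->2]=1 ship[0->1]=2 prod=4 -> [13 7 1 4]
Step 5: demand=3,sold=3 ship[2->3]=1 ship[1->2]=1 ship[0->1]=2 prod=4 -> [15 8 1 2]
Step 6: demand=3,sold=2 ship[2->3]=1 ship[1->2]=1 ship[0->1]=2 prod=4 -> [17 9 1 1]
Step 7: demand=3,sold=1 ship[2->3]=1 ship[1->2]=1 ship[0->1]=2 prod=4 -> [19 10 1 1]
Step 8: demand=3,sold=1 ship[2->3]=1 ship[1->2]=1 ship[0->1]=2 prod=4 -> [21 11 1 1]
Step 9: demand=3,sold=1 ship[2->3]=1 ship[1->2]=1 ship[0->1]=2 prod=4 -> [23 12 1 1]
Step 10: demand=3,sold=1 ship[2->3]=1 ship[1->2]=1 ship[0->1]=2 prod=4 -> [25 13 1 1]
Step 11: demand=3,sold=1 ship[2->3]=1 ship[1->2]=1 ship[0->1]=2 prod=4 -> [27 14 1 1]
Step 12: demand=3,sold=1 ship[2->3]=1 ship[1->2]=1 ship[0->1]=2 prod=4 -> [29 15 1 1]
First stockout at step 6

6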